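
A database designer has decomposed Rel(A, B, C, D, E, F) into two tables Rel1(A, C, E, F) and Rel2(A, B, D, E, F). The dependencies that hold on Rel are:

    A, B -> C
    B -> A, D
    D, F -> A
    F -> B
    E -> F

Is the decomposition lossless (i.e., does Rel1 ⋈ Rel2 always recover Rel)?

Yes

Common attributes: Rel1 ∩ Rel2 = {A, E, F}.
Closure of {A, E, F}: F → B applies, adding B; A, B → C applies, adding C; B → A, D applies, adding D. So (A, E, F)⁺ = {A, B, C, D, E, F}.
This closure contains every attribute of Rel1, so Rel1 ∩ Rel2 → Rel1. The join is lossless.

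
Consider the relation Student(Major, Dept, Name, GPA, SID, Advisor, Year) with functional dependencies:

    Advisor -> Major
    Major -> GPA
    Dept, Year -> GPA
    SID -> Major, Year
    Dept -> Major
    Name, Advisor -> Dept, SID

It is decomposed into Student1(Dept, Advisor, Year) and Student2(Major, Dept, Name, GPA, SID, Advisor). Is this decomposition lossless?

No

Common attributes: Student1 ∩ Student2 = {Dept, Advisor}.
Closure of {Dept, Advisor}: Advisor → Major applies, adding Major; Major → GPA applies, adding GPA. So (Dept, Advisor)⁺ = {Major, Dept, GPA, Advisor}.
The closure contains neither all of Student1 = {Dept, Advisor, Year} nor all of Student2 = {Major, Dept, Name, GPA, SID, Advisor}, so the common attributes are not a superkey of either fragment. The join is lossy.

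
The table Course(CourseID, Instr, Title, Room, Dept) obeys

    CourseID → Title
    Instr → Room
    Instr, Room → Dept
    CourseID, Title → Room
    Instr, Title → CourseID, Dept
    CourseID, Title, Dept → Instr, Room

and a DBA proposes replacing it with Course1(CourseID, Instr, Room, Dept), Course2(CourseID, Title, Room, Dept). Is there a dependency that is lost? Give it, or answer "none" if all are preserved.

Check Instr, Title → CourseID, Dept: no single fragment contains all of {CourseID, Instr, Title, Dept}, and the restricted closure of {Instr, Title} across the fragments never reaches {CourseID, Dept}.
CourseID → Title is preserved.
Instr → Room is preserved.
Instr, Room → Dept is preserved.
CourseID, Title → Room is preserved.
CourseID, Title, Dept → Instr, Room is preserved.

Instr, Title → CourseID, Dept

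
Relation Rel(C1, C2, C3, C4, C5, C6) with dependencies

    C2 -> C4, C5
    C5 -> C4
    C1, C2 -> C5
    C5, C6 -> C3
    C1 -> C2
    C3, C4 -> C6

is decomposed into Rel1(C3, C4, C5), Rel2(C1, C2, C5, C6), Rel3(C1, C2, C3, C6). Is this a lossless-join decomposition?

Chase test. Columns are C1, C2, C3, C4, C5, C6; row i has aⱼ where attribute j ∈ Reli, else bᵢⱼ.
Initial tableau (one row per fragment):
  row 1: b11 b12 a3 a4 a5 b16
  row 2: a1 a2 b23 b24 a5 a6
  row 3: a1 a2 a3 b34 b35 a6
Rows 2 and 3 agree on C2; apply C2→C4, C5 and equate their C4, C5 entries.
Rows 1 and 2 agree on C5; apply C5→C4 and equate their C4 entries.
Rows 2 and 3 agree on C5, C6; apply C5, C6→C3 and equate their C3 entries.
Rows 1 and 2 agree on C3, C4; apply C3, C4→C6 and equate their C6 entries.
Row 2 is now all distinguished symbols — the join is lossless.

Yes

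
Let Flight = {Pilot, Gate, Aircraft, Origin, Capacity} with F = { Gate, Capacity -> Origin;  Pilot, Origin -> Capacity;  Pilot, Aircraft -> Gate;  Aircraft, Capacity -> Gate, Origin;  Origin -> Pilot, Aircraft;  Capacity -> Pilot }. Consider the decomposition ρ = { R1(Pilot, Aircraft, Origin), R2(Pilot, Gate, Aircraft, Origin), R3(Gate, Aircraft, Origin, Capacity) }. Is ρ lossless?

Chase test. Columns are Pilot, Gate, Aircraft, Origin, Capacity; row i has aⱼ where attribute j ∈ Ri, else bᵢⱼ.
Initial tableau (one row per fragment):
  row 1: a1 b12 a3 a4 b15
  row 2: a1 a2 a3 a4 b25
  row 3: b31 a2 a3 a4 a5
Rows 1 and 2 agree on Pilot, Origin; apply Pilot, Origin→Capacity and equate their Capacity entries.
Rows 1 and 2 agree on Pilot, Aircraft; apply Pilot, Aircraft→Gate and equate their Gate entries.
Rows 1 and 3 agree on Origin; apply Origin→Pilot, Aircraft and equate their Pilot, Aircraft entries.
Rows 1 and 3 agree on Pilot, Origin; apply Pilot, Origin→Capacity and equate their Capacity entries.
Row 1 is now all distinguished symbols — the join is lossless.

Yes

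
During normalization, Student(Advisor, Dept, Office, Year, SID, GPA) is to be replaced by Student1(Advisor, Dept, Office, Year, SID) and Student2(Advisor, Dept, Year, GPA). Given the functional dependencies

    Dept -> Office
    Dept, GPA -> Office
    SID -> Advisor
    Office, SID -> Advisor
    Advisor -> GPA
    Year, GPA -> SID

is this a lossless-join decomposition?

Common attributes: Student1 ∩ Student2 = {Advisor, Dept, Year}.
Closure of {Advisor, Dept, Year}: Dept → Office applies, adding Office; Advisor → GPA applies, adding GPA; Year, GPA → SID applies, adding SID. So (Advisor, Dept, Year)⁺ = {Advisor, Dept, Office, Year, SID, GPA}.
This closure contains every attribute of Student1, so Student1 ∩ Student2 → Student1. The join is lossless.

Yes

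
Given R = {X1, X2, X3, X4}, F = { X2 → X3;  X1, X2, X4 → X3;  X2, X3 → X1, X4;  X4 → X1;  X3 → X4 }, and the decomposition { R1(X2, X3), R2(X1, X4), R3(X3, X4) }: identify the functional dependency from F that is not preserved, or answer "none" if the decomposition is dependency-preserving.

none

X2 → X3 lies within R1.
X1, X2, X4 → X3: restricted closure across fragments reaches X3.
X2, X3 → X1, X4: restricted closure across fragments reaches X1, X4.
X4 → X1 lies within R2.
X3 → X4 lies within R3.
Every dependency is enforceable on the fragments, so the decomposition is dependency-preserving.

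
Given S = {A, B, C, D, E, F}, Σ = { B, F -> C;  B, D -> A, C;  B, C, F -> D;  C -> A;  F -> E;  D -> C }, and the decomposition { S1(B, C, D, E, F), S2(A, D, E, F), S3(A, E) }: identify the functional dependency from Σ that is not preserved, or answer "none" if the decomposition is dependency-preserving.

Check C → A: no single fragment contains all of {A, C}, and the restricted closure of {C} across the fragments never reaches {A}.
B, F → C is preserved.
B, D → A, C is preserved.
B, C, F → D is preserved.
F → E is preserved.
D → C is preserved.

C -> A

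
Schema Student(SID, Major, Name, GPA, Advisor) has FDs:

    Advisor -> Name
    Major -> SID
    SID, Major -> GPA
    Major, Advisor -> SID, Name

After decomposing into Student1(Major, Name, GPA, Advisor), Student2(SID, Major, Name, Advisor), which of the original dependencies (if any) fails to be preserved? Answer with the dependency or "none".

none

Advisor → Name lies within Student1.
Major → SID lies within Student2.
SID, Major → GPA: restricted closure across fragments reaches GPA.
Major, Advisor → SID, Name lies within Student2.
Every dependency is enforceable on the fragments, so the decomposition is dependency-preserving.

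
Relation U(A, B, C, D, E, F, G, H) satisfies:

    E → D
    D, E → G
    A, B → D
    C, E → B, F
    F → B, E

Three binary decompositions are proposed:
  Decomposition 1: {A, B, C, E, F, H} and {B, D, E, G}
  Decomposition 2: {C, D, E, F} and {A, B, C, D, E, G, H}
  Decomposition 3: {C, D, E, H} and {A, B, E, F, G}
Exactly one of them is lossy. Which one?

Decomposition 1: common = {B, E}, closure = {B, D, E, G} → lossless.
Decomposition 2: common = {C, D, E}, closure = {B, C, D, E, F, G} → lossless.
Decomposition 3: common = {E}, closure = {D, E, G} → lossy.

Decomposition 3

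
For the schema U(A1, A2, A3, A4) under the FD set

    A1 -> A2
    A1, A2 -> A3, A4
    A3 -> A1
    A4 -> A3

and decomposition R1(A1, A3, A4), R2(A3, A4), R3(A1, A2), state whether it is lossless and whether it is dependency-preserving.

Lossless test (chase): Rows 1 and 3 agree on A1; apply A1→A2 and equate their A2 entries. Rows 1 and 3 agree on A1, A2; apply A1, A2→A3, A4 and equate their A3, A4 entries. Rows 1 and 2 agree on A3; apply A3→A1 and equate their A1 entries. Rows 1 and 2 agree on A1; apply A1→A2 and equate their A2 entries. Row 1 is now all distinguished symbols — the join is lossless.
Dependency preservation: A1, A2 → A3, A4 is not contained in any single fragment, but the restricted closure of its left-hand side across the fragments still reaches the right-hand side; the remaining FDs each lie inside some fragment. All dependencies are preserved.

lossless and dependency-preserving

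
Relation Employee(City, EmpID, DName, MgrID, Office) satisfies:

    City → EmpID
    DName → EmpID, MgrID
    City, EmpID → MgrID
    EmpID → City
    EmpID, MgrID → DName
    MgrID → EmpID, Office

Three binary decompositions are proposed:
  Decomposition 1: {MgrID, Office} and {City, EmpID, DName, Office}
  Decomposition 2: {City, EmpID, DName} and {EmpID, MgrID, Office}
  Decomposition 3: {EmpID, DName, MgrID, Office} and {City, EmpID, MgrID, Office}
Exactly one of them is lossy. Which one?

Decomposition 1: common = {Office}, closure = {Office} → lossy.
Decomposition 2: common = {EmpID}, closure = {City, EmpID, DName, MgrID, Office} → lossless.
Decomposition 3: common = {EmpID, MgrID, Office}, closure = {City, EmpID, DName, MgrID, Office} → lossless.

Decomposition 1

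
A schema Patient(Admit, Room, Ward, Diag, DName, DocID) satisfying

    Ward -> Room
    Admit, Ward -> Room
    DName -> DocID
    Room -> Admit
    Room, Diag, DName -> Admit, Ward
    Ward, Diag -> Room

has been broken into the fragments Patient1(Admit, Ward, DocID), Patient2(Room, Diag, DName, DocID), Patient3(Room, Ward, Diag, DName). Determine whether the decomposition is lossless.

Chase test. Columns are Admit, Room, Ward, Diag, DName, DocID; row i has aⱼ where attribute j ∈ Patienti, else bᵢⱼ.
Initial tableau (one row per fragment):
  row 1: a1 b12 a3 b14 b15 a6
  row 2: b21 a2 b23 a4 a5 a6
  row 3: b31 a2 a3 a4 a5 b36
Rows 1 and 3 agree on Ward; apply Ward→Room and equate their Room entries.
Rows 2 and 3 agree on DName; apply DName→DocID and equate their DocID entries.
Rows 1 and 2 agree on Room; apply Room→Admit and equate their Admit entries.
Rows 1 and 3 agree on Room; apply Room→Admit and equate their Admit entries.
Rows 2 and 3 agree on Room, Diag, DName; apply Room, Diag, DName→Admit, Ward and equate their Admit, Ward entries.
Row 2 is now all distinguished symbols — the join is lossless.

Yes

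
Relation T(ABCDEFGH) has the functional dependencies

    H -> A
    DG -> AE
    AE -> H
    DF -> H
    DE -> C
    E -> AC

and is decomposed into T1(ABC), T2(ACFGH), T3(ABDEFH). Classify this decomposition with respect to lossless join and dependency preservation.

lossy and not dependency-preserving

Lossless test (chase): applying each FD to every pair of rows produces no changes in the tableau, so no row becomes fully distinguished — the join is lossy.
Dependency preservation: the restricted closure of {DG} across the fragments never reaches {AE}, so DG → AE cannot be enforced without a join — not preserved.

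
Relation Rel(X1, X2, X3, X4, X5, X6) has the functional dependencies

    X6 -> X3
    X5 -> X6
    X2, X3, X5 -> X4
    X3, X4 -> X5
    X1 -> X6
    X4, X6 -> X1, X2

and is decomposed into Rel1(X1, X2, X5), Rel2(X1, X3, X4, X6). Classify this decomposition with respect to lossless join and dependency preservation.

lossy and not dependency-preserving

Lossless test: (X1)⁺ = {X1, X3, X6}, which is a superkey of neither fragment — lossy.
Dependency preservation: the restricted closure of {X5} across the fragments never reaches {X6}, so X5 → X6 cannot be enforced without a join — not preserved.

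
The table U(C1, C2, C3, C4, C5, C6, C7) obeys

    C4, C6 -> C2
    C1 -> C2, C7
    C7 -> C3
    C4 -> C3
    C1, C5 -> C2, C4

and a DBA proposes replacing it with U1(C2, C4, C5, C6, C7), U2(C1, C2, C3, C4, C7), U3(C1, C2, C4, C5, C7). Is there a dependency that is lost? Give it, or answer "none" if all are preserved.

none

C4, C6 → C2 lies within U1.
C1 → C2, C7 lies within U2.
C7 → C3 lies within U2.
C4 → C3 lies within U2.
C1, C5 → C2, C4 lies within U3.
Every dependency is enforceable on the fragments, so the decomposition is dependency-preserving.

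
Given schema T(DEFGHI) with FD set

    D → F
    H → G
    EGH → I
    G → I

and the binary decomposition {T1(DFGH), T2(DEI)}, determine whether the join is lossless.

No

Common attributes: T1 ∩ T2 = {D}.
Closure of {D}: D → F applies, adding F. So (D)⁺ = {DF}.
The closure contains neither all of T1 = {DFGH} nor all of T2 = {DEI}, so the common attributes are not a superkey of either fragment. The join is lossy.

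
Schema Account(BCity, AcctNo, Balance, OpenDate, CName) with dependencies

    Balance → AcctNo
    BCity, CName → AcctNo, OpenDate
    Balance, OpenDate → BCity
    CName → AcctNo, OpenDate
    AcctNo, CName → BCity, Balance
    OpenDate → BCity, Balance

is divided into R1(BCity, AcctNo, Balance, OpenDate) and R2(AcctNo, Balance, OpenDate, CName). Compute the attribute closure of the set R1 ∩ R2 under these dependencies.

BCity, AcctNo, Balance, OpenDate

R1 ∩ R2 = {AcctNo, Balance, OpenDate}.
Balance, OpenDate → BCity applies, adding BCity
Closure: {BCity, AcctNo, Balance, OpenDate}.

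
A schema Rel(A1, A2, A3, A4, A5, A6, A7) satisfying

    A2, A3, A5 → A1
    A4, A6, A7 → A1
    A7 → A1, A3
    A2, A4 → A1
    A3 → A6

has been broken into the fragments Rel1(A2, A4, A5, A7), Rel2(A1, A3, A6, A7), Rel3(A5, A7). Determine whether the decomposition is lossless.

Yes

Chase test. Columns are A1, A2, A3, A4, A5, A6, A7; row i has aⱼ where attribute j ∈ Reli, else bᵢⱼ.
Initial tableau (one row per fragment):
  row 1: b11 a2 b13 a4 a5 b16 a7
  row 2: a1 b22 a3 b24 b25 a6 a7
  row 3: b31 b32 b33 b34 a5 b36 a7
Rows 1 and 2 agree on A7; apply A7→A1, A3 and equate their A1, A3 entries.
Rows 1 and 3 agree on A7; apply A7→A1, A3 and equate their A1, A3 entries.
Rows 1 and 2 agree on A3; apply A3→A6 and equate their A6 entries.
Rows 1 and 3 agree on A3; apply A3→A6 and equate their A6 entries.
Row 1 is now all distinguished symbols — the join is lossless.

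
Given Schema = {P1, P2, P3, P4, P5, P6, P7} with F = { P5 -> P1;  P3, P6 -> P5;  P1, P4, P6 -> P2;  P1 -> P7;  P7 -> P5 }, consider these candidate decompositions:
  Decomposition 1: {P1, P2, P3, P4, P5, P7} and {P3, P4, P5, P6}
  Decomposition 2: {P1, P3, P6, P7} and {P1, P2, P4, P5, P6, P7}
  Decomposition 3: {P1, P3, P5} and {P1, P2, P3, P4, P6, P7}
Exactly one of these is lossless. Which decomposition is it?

Decomposition 3

Decomposition 1: common = {P3, P4, P5}, closure = {P1, P3, P4, P5, P7} → lossy.
Decomposition 2: common = {P1, P6, P7}, closure = {P1, P5, P6, P7} → lossy.
Decomposition 3: common = {P1, P3}, closure = {P1, P3, P5, P7} → lossless.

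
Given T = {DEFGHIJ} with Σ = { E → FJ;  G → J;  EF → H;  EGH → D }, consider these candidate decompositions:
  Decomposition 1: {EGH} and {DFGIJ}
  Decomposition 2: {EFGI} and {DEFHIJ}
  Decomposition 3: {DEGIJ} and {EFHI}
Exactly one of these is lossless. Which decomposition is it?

Decomposition 1: common = {G}, closure = {GJ} → lossy.
Decomposition 2: common = {EFI}, closure = {EFHIJ} → lossy.
Decomposition 3: common = {EI}, closure = {EFHIJ} → lossless.

Decomposition 3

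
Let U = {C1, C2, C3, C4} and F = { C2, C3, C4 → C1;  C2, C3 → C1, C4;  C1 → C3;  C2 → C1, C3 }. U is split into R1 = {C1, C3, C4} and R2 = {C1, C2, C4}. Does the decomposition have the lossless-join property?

Yes

Common attributes: R1 ∩ R2 = {C1, C4}.
Closure of {C1, C4}: C1 → C3 applies, adding C3. So (C1, C4)⁺ = {C1, C3, C4}.
This closure contains every attribute of R1, so R1 ∩ R2 → R1. The join is lossless.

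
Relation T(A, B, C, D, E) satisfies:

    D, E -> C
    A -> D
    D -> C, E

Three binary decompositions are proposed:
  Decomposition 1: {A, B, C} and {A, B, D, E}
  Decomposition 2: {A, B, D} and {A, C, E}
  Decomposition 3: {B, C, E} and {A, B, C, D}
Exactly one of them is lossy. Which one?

Decomposition 1: common = {A, B}, closure = {A, B, C, D, E} → lossless.
Decomposition 2: common = {A}, closure = {A, C, D, E} → lossless.
Decomposition 3: common = {B, C}, closure = {B, C} → lossy.

Decomposition 3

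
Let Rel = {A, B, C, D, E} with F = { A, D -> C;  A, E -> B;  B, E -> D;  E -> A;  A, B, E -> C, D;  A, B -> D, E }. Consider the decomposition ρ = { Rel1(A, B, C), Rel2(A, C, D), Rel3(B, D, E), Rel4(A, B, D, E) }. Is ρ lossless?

Chase test. Columns are A, B, C, D, E; row i has aⱼ where attribute j ∈ Reli, else bᵢⱼ.
Initial tableau (one row per fragment):
  row 1: a1 a2 a3 b14 b15
  row 2: a1 b22 a3 a4 b25
  row 3: b31 a2 b33 a4 a5
  row 4: a1 a2 b43 a4 a5
Rows 2 and 4 agree on A, D; apply A, D→C and equate their C entries.
Rows 3 and 4 agree on E; apply E→A and equate their A entries.
Rows 3 and 4 agree on A, B, E; apply A, B, E→C, D and equate their C, D entries.
Rows 1 and 3 agree on A, B; apply A, B→D, E and equate their D, E entries.
Row 1 is now all distinguished symbols — the join is lossless.

Yes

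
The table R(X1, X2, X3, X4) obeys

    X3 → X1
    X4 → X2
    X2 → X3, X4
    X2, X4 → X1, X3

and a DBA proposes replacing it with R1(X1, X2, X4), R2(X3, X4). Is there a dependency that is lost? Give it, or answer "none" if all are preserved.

X3 → X1

Check X3 → X1: no single fragment contains all of {X1, X3}, and the restricted closure of {X3} across the fragments never reaches {X1}.
X4 → X2 is preserved.
X2 → X3, X4 is preserved.
X2, X4 → X1, X3 is preserved.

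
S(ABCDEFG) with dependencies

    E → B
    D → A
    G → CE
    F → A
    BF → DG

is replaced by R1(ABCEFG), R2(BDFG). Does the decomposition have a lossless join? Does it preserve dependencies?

lossless but not dependency-preserving

Lossless test: (BFG)⁺ = {ABCDEFG}, which contains all of one fragment — lossless.
Dependency preservation: the restricted closure of {D} across the fragments never reaches {A}, so D → A cannot be enforced without a join — not preserved.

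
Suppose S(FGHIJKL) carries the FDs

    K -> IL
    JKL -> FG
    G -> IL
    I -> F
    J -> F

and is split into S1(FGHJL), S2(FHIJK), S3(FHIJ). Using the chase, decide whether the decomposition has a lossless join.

No

Chase test. Columns are FGHIJKL; row i has aⱼ where attribute j ∈ Si, else bᵢⱼ.
Initial tableau (one row per fragment):
  row 1: a1 a2 a3 b14 a5 b16 a7
  row 2: a1 b22 a3 a4 a5 a6 b27
  row 3: a1 b32 a3 a4 a5 b36 b37
No row becomes fully distinguished — the join is lossy.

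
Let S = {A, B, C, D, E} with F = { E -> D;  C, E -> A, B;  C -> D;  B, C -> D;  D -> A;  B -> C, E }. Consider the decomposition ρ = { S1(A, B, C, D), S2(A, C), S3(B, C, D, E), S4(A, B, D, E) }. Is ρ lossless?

Chase test. Columns are A, B, C, D, E; row i has aⱼ where attribute j ∈ Si, else bᵢⱼ.
Initial tableau (one row per fragment):
  row 1: a1 a2 a3 a4 b15
  row 2: a1 b22 a3 b24 b25
  row 3: b31 a2 a3 a4 a5
  row 4: a1 a2 b43 a4 a5
Rows 1 and 2 agree on C; apply C→D and equate their D entries.
Rows 1 and 3 agree on D; apply D→A and equate their A entries.
Rows 1 and 3 agree on B; apply B→C, E and equate their C, E entries.
Rows 1 and 4 agree on B; apply B→C, E and equate their C, E entries.
Row 1 is now all distinguished symbols — the join is lossless.

Yes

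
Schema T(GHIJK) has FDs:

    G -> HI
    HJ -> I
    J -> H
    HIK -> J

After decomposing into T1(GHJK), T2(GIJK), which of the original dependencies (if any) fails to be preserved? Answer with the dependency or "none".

Check HIK → J: no single fragment contains all of {HIJK}, and the restricted closure of {HIK} across the fragments never reaches {J}.
G → HI is preserved.
HJ → I is preserved.
J → H is preserved.

HIK -> J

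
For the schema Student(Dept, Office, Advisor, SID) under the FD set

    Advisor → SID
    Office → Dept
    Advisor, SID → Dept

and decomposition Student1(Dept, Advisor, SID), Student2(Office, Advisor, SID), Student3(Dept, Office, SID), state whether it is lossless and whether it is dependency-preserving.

lossless and dependency-preserving

Lossless test (chase): Rows 2 and 3 agree on Office; apply Office→Dept and equate their Dept entries. Row 2 is now all distinguished symbols — the join is lossless.
Dependency preservation: every FD's attributes lie within a single fragment, so each can be enforced locally — preserved.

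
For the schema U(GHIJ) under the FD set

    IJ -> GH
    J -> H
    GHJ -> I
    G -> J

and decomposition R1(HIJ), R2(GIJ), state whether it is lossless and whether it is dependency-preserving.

Lossless test: (IJ)⁺ = {GHIJ}, which contains all of one fragment — lossless.
Dependency preservation: IJ → GH; GHJ → I are not contained in any single fragment, but the restricted closure of each left-hand side across the fragments still reaches the right-hand side; the remaining FDs each lie inside some fragment. All dependencies are preserved.

lossless and dependency-preserving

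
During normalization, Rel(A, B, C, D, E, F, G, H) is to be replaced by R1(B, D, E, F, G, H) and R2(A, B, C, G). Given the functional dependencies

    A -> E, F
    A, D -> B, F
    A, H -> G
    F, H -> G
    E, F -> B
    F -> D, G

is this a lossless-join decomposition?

No

Common attributes: R1 ∩ R2 = {B, G}.
No dependency enlarges {B, G}, so (B, G)⁺ = {B, G}.
The closure contains neither all of R1 = {B, D, E, F, G, H} nor all of R2 = {A, B, C, G}, so the common attributes are not a superkey of either fragment. The join is lossy.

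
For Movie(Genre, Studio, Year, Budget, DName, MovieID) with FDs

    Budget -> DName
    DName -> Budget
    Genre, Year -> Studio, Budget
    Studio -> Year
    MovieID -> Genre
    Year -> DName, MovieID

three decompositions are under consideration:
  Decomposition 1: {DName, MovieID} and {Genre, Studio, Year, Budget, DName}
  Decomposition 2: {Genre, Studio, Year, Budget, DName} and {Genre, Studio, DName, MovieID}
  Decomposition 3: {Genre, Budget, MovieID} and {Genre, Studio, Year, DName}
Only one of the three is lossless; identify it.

Decomposition 1: common = {DName}, closure = {Budget, DName} → lossy.
Decomposition 2: common = {Genre, Studio, DName}, closure = {Genre, Studio, Year, Budget, DName, MovieID} → lossless.
Decomposition 3: common = {Genre}, closure = {Genre} → lossy.

Decomposition 2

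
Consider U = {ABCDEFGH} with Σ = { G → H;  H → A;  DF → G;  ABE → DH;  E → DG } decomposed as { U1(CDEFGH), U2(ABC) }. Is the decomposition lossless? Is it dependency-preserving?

lossy and not dependency-preserving

Lossless test: (C)⁺ = {C}, which is a superkey of neither fragment — lossy.
Dependency preservation: the restricted closure of {H} across the fragments never reaches {A}, so H → A cannot be enforced without a join — not preserved.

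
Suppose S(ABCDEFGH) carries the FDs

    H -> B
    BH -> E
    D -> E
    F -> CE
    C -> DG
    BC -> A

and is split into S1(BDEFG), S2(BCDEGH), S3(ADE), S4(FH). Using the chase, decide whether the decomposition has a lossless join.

Chase test. Columns are ABCDEFGH; row i has aⱼ where attribute j ∈ Si, else bᵢⱼ.
Initial tableau (one row per fragment):
  row 1: b11 a2 b13 a4 a5 a6 a7 b18
  row 2: b21 a2 a3 a4 a5 b26 a7 a8
  row 3: a1 b32 b33 a4 a5 b36 b37 b38
  row 4: b41 b42 b43 b44 b45 a6 b47 a8
Rows 2 and 4 agree on H; apply H→B and equate their B entries.
Rows 2 and 4 agree on BH; apply BH→E and equate their E entries.
Rows 1 and 4 agree on F; apply F→CE and equate their CE entries.
Rows 1 and 4 agree on C; apply C→DG and equate their DG entries.
Rows 1 and 4 agree on BC; apply BC→A and equate their A entries.
No row becomes fully distinguished — the join is lossy.

No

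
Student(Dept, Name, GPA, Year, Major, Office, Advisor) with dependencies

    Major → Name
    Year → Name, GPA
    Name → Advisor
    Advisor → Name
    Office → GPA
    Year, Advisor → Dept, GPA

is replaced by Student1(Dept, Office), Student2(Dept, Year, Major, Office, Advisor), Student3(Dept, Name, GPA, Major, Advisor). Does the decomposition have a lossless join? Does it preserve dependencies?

Lossless test (chase): Rows 2 and 3 agree on Major; apply Major→Name and equate their Name entries. Rows 1 and 2 agree on Office; apply Office→GPA and equate their GPA entries. No row becomes fully distinguished — the join is lossy.
Dependency preservation: the restricted closure of {Year} across the fragments never reaches {Name, GPA}, so Year → Name, GPA cannot be enforced without a join — not preserved.

lossy and not dependency-preserving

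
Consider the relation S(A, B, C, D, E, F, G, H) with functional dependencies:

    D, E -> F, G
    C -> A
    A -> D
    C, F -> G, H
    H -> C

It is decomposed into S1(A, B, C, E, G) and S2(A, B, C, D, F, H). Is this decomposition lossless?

No

Common attributes: S1 ∩ S2 = {A, B, C}.
Closure of {A, B, C}: A → D applies, adding D. So (A, B, C)⁺ = {A, B, C, D}.
The closure contains neither all of S1 = {A, B, C, E, G} nor all of S2 = {A, B, C, D, F, H}, so the common attributes are not a superkey of either fragment. The join is lossy.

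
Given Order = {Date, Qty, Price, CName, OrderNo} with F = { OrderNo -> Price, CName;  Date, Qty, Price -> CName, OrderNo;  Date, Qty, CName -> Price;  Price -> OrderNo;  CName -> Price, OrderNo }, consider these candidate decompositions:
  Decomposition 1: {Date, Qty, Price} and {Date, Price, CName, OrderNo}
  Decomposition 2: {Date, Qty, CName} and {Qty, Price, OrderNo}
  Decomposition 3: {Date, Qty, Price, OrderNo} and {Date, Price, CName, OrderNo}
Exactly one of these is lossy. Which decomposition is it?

Decomposition 1: common = {Date, Price}, closure = {Date, Price, CName, OrderNo} → lossless.
Decomposition 2: common = {Qty}, closure = {Qty} → lossy.
Decomposition 3: common = {Date, Price, OrderNo}, closure = {Date, Price, CName, OrderNo} → lossless.

Decomposition 2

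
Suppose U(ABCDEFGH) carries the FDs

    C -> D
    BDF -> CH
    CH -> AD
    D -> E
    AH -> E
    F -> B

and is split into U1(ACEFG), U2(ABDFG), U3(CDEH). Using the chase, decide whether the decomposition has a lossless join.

No

Chase test. Columns are ABCDEFGH; row i has aⱼ where attribute j ∈ Ui, else bᵢⱼ.
Initial tableau (one row per fragment):
  row 1: a1 b12 a3 b14 a5 a6 a7 b18
  row 2: a1 a2 b23 a4 b25 a6 a7 b28
  row 3: b31 b32 a3 a4 a5 b36 b37 a8
Rows 1 and 3 agree on C; apply C→D and equate their D entries.
Rows 1 and 2 agree on D; apply D→E and equate their E entries.
Rows 1 and 2 agree on F; apply F→B and equate their B entries.
Rows 1 and 2 agree on BDF; apply BDF→CH and equate their CH entries.
No row becomes fully distinguished — the join is lossy.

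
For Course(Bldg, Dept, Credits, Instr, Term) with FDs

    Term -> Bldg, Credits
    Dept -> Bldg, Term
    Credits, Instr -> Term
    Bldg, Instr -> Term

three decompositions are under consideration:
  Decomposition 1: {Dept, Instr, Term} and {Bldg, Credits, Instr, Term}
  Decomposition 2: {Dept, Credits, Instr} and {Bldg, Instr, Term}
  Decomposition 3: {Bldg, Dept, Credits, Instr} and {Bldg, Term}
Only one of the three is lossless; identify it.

Decomposition 1: common = {Instr, Term}, closure = {Bldg, Credits, Instr, Term} → lossless.
Decomposition 2: common = {Instr}, closure = {Instr} → lossy.
Decomposition 3: common = {Bldg}, closure = {Bldg} → lossy.

Decomposition 1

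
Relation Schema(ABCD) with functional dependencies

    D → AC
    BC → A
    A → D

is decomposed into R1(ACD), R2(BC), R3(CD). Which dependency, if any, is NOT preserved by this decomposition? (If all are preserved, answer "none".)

BC → A

Check BC → A: no single fragment contains all of {ABC}, and the restricted closure of {BC} across the fragments never reaches {A}.
D → AC is preserved.
A → D is preserved.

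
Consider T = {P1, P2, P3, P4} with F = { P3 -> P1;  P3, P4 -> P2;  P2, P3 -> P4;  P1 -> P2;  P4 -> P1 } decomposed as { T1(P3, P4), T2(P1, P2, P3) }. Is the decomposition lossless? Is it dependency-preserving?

Lossless test: (P3)⁺ = {P1, P2, P3, P4}, which contains all of one fragment — lossless.
Dependency preservation: the restricted closure of {P4} across the fragments never reaches {P1}, so P4 → P1 cannot be enforced without a join — not preserved.

lossless but not dependency-preserving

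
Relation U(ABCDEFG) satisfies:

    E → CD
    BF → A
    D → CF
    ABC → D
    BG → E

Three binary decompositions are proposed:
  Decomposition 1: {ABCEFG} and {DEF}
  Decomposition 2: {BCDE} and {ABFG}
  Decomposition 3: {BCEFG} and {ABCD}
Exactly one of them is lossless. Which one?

Decomposition 1: common = {EF}, closure = {CDEF} → lossless.
Decomposition 2: common = {B}, closure = {B} → lossy.
Decomposition 3: common = {BC}, closure = {BC} → lossy.

Decomposition 1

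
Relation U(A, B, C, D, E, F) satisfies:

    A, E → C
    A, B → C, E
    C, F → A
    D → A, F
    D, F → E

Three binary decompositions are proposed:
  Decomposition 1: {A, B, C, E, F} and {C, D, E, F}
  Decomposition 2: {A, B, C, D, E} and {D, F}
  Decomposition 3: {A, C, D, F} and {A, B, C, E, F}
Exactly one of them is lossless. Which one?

Decomposition 2

Decomposition 1: common = {C, E, F}, closure = {A, C, E, F} → lossy.
Decomposition 2: common = {D}, closure = {A, C, D, E, F} → lossless.
Decomposition 3: common = {A, C, F}, closure = {A, C, F} → lossy.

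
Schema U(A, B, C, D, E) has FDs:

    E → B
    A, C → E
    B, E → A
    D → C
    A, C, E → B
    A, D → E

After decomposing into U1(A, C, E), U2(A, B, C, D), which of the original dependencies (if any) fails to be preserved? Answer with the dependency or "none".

Check E → B: no single fragment contains all of {B, E}, and the restricted closure of {E} across the fragments never reaches {B}.
A, C → E is preserved.
B, E → A is preserved.
D → C is preserved.
A, C, E → B is preserved.
A, D → E is preserved.

E → B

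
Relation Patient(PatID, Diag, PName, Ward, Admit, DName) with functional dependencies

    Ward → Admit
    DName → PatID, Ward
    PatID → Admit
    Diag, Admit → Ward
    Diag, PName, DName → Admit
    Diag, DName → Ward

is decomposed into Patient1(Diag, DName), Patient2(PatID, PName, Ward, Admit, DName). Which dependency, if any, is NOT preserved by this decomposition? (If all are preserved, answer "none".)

Check Diag, Admit → Ward: no single fragment contains all of {Diag, Ward, Admit}, and the restricted closure of {Diag, Admit} across the fragments never reaches {Ward}.
Ward → Admit is preserved.
DName → PatID, Ward is preserved.
PatID → Admit is preserved.
Diag, PName, DName → Admit is preserved.
Diag, DName → Ward is preserved.

Diag, Admit → Ward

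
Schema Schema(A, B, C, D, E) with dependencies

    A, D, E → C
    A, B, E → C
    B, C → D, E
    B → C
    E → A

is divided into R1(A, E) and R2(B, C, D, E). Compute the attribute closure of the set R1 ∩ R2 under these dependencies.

R1 ∩ R2 = {E}.
E → A applies, adding A
Closure: {A, E}.

A, E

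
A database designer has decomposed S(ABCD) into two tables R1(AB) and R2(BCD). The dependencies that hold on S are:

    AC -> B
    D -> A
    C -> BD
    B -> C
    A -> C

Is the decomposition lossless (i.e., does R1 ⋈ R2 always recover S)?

Common attributes: R1 ∩ R2 = {B}.
Closure of {B}: B → C applies, adding C; C → BD applies, adding D; D → A applies, adding A. So (B)⁺ = {ABCD}.
This closure contains every attribute of R1, so R1 ∩ R2 → R1. The join is lossless.

Yes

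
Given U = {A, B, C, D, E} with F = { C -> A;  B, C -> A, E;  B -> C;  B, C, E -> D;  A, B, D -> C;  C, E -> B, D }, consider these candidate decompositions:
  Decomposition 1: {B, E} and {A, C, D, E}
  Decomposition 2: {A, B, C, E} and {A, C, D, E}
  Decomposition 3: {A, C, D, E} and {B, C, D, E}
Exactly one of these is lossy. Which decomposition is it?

Decomposition 1: common = {E}, closure = {E} → lossy.
Decomposition 2: common = {A, C, E}, closure = {A, B, C, D, E} → lossless.
Decomposition 3: common = {C, D, E}, closure = {A, B, C, D, E} → lossless.

Decomposition 1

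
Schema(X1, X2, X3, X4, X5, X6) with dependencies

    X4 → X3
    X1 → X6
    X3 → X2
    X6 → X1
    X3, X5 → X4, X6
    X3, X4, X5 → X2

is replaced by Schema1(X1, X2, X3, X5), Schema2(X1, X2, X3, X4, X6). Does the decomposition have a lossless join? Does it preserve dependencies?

Lossless test: (X1, X2, X3)⁺ = {X1, X2, X3, X6}, which is a superkey of neither fragment — lossy.
Dependency preservation: the restricted closure of {X3, X5} across the fragments never reaches {X4, X6}, so X3, X5 → X4, X6 cannot be enforced without a join — not preserved.

lossy and not dependency-preserving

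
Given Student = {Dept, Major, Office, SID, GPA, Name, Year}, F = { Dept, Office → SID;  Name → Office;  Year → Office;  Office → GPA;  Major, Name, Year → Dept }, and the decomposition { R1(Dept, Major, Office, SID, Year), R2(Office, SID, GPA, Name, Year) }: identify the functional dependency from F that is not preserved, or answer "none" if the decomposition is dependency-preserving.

Major, Name, Year → Dept

Check Major, Name, Year → Dept: no single fragment contains all of {Dept, Major, Name, Year}, and the restricted closure of {Major, Name, Year} across the fragments never reaches {Dept}.
Dept, Office → SID is preserved.
Name → Office is preserved.
Year → Office is preserved.
Office → GPA is preserved.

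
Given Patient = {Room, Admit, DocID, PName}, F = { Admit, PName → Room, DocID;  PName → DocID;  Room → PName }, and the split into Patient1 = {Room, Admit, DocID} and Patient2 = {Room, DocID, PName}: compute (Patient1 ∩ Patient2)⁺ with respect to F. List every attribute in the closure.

Patient1 ∩ Patient2 = {Room, DocID}.
Room → PName applies, adding PName
Closure: {Room, DocID, PName}.

Room, DocID, PName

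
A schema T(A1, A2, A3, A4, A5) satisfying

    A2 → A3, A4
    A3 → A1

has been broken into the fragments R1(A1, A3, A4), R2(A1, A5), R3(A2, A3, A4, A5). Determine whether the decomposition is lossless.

Yes

Chase test. Columns are A1, A2, A3, A4, A5; row i has aⱼ where attribute j ∈ Ri, else bᵢⱼ.
Initial tableau (one row per fragment):
  row 1: a1 b12 a3 a4 b15
  row 2: a1 b22 b23 b24 a5
  row 3: b31 a2 a3 a4 a5
Rows 1 and 3 agree on A3; apply A3→A1 and equate their A1 entries.
Row 3 is now all distinguished symbols — the join is lossless.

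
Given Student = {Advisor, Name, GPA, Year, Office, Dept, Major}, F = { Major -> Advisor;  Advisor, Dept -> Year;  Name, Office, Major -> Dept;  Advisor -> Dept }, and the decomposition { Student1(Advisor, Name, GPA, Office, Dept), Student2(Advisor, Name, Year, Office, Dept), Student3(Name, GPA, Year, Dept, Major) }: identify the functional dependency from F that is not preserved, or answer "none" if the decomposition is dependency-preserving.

Major -> Advisor

Check Major → Advisor: no single fragment contains all of {Advisor, Major}, and the restricted closure of {Major} across the fragments never reaches {Advisor}.
Advisor, Dept → Year is preserved.
Name, Office, Major → Dept is preserved.
Advisor → Dept is preserved.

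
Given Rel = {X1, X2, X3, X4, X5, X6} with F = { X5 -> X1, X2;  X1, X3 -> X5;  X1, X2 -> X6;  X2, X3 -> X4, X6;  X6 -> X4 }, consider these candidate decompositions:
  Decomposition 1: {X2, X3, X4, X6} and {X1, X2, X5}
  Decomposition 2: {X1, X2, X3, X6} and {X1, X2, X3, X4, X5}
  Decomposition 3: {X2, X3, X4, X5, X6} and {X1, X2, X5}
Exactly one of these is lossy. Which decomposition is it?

Decomposition 1: common = {X2}, closure = {X2} → lossy.
Decomposition 2: common = {X1, X2, X3}, closure = {X1, X2, X3, X4, X5, X6} → lossless.
Decomposition 3: common = {X2, X5}, closure = {X1, X2, X4, X5, X6} → lossless.

Decomposition 1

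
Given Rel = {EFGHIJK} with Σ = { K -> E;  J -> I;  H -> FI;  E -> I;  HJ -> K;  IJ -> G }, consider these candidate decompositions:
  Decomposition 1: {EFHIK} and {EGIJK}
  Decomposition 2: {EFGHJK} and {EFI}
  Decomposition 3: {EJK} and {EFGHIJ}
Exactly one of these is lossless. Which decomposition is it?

Decomposition 2

Decomposition 1: common = {EIK}, closure = {EIK} → lossy.
Decomposition 2: common = {EF}, closure = {EFI} → lossless.
Decomposition 3: common = {EJ}, closure = {EGIJ} → lossy.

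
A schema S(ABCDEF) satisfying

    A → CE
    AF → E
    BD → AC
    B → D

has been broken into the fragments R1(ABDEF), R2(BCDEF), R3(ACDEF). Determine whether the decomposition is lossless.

Yes

Chase test. Columns are ABCDEF; row i has aⱼ where attribute j ∈ Ri, else bᵢⱼ.
Initial tableau (one row per fragment):
  row 1: a1 a2 b13 a4 a5 a6
  row 2: b21 a2 a3 a4 a5 a6
  row 3: a1 b32 a3 a4 a5 a6
Rows 1 and 3 agree on A; apply A→CE and equate their CE entries.
Rows 1 and 2 agree on BD; apply BD→AC and equate their AC entries.
Row 1 is now all distinguished symbols — the join is lossless.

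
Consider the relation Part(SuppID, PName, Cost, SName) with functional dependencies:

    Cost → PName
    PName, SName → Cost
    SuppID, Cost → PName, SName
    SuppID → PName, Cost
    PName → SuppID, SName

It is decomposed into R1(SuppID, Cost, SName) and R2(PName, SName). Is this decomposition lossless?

No

Common attributes: R1 ∩ R2 = {SName}.
No dependency enlarges {SName}, so (SName)⁺ = {SName}.
The closure contains neither all of R1 = {SuppID, Cost, SName} nor all of R2 = {PName, SName}, so the common attributes are not a superkey of either fragment. The join is lossy.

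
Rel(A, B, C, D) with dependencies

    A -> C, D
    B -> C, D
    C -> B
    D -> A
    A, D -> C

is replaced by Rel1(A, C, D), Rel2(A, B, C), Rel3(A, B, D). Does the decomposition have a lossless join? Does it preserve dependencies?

Lossless test (chase): Rows 1 and 2 agree on A; apply A→C, D and equate their C, D entries. Rows 1 and 3 agree on A; apply A→C, D and equate their C, D entries. Rows 1 and 2 agree on C; apply C→B and equate their B entries. Row 1 is now all distinguished symbols — the join is lossless.
Dependency preservation: B → C, D is not contained in any single fragment, but the restricted closure of its left-hand side across the fragments still reaches the right-hand side; the remaining FDs each lie inside some fragment. All dependencies are preserved.

lossless and dependency-preserving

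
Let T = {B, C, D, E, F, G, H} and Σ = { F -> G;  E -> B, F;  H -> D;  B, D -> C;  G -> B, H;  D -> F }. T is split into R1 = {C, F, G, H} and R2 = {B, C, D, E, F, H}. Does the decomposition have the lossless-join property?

Common attributes: R1 ∩ R2 = {C, F, H}.
Closure of {C, F, H}: F → G applies, adding G; H → D applies, adding D; G → B, H applies, adding B. So (C, F, H)⁺ = {B, C, D, F, G, H}.
This closure contains every attribute of R1, so R1 ∩ R2 → R1. The join is lossless.

Yes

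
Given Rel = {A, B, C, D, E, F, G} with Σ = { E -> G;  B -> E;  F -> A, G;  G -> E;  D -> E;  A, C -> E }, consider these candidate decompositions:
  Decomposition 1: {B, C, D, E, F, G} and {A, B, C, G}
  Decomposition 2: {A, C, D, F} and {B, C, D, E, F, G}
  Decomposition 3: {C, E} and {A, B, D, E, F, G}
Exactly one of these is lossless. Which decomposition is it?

Decomposition 2

Decomposition 1: common = {B, C, G}, closure = {B, C, E, G} → lossy.
Decomposition 2: common = {C, D, F}, closure = {A, C, D, E, F, G} → lossless.
Decomposition 3: common = {E}, closure = {E, G} → lossy.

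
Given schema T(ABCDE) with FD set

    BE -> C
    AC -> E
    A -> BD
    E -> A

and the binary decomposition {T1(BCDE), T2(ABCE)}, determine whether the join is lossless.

Common attributes: T1 ∩ T2 = {BCE}.
Closure of {BCE}: E → A applies, adding A; A → BD applies, adding D. So (BCE)⁺ = {ABCDE}.
This closure contains every attribute of T1, so T1 ∩ T2 → T1. The join is lossless.

Yes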